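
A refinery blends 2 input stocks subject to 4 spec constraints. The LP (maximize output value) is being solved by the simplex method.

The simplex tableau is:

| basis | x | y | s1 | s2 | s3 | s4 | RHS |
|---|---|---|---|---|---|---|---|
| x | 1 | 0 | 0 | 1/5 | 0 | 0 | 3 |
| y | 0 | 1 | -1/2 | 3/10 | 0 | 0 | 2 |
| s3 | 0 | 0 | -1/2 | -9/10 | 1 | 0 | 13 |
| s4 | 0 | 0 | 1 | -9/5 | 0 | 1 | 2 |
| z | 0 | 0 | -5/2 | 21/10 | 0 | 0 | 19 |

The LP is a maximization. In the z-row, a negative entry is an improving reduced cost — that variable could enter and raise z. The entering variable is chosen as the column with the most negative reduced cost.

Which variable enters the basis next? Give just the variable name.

Objective-row coefficients: x: 0, y: 0, s1: -5/2, s2: 21/10, s3: 0, s4: 0.
The most negative is -5/2 in column s1, so s1 enters.

s1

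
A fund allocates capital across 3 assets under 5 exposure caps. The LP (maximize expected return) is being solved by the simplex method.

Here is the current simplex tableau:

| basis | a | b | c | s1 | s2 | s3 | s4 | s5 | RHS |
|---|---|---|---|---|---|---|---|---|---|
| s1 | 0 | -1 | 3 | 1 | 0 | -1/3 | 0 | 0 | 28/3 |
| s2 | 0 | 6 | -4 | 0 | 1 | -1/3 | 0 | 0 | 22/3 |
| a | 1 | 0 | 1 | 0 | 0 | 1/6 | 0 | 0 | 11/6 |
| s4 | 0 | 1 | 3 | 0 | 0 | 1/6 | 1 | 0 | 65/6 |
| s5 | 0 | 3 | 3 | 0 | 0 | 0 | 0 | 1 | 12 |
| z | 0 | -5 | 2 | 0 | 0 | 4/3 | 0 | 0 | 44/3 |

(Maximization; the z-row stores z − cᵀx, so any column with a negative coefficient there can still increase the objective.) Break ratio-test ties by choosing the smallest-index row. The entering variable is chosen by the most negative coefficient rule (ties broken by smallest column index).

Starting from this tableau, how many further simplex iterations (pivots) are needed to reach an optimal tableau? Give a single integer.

2

pivot: b in, s2 out → z = 187/9
pivot: c in, s5 out → z = 23
No improving column remains; optimal.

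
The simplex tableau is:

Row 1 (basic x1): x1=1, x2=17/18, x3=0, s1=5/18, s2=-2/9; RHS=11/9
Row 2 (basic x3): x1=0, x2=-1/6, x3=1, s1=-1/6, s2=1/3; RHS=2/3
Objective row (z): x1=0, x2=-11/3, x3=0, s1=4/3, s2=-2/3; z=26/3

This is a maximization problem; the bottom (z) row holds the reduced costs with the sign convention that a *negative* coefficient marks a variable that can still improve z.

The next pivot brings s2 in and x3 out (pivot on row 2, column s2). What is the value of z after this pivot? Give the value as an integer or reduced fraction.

10

Minimum ratio for s2: (2/3)/(1/3) = 2.
z changes by −(z-row coeff of s2)·ratio = −(-2/3)·2 = 4/3.
New z = 26/3 + (4/3) = 10.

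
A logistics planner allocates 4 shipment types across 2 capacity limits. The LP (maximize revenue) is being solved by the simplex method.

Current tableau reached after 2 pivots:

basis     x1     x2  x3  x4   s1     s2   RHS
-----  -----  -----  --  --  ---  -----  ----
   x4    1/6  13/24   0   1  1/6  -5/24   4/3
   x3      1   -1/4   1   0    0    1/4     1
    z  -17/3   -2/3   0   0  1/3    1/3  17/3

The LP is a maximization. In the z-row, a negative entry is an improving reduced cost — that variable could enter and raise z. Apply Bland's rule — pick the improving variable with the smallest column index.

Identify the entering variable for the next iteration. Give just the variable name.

x1

Objective-row coefficients: x1: -17/3, x2: -2/3, x3: 0, x4: 0, s1: 1/3, s2: 1/3.
Improving columns: x1, x2. Bland's rule picks the smallest column index → x1.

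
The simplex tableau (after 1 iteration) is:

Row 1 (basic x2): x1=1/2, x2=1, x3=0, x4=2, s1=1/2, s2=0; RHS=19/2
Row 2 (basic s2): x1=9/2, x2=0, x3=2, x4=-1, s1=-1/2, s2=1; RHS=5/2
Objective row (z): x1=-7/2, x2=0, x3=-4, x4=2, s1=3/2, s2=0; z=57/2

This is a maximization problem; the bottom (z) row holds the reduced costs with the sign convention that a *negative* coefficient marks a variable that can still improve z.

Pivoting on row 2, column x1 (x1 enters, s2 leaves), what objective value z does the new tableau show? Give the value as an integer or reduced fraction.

274/9

Minimum ratio for x1: (5/2)/(9/2) = 5/9.
z changes by −(z-row coeff of x1)·ratio = −(-7/2)·(5/9) = 35/18.
New z = 57/2 + (35/18) = 274/9.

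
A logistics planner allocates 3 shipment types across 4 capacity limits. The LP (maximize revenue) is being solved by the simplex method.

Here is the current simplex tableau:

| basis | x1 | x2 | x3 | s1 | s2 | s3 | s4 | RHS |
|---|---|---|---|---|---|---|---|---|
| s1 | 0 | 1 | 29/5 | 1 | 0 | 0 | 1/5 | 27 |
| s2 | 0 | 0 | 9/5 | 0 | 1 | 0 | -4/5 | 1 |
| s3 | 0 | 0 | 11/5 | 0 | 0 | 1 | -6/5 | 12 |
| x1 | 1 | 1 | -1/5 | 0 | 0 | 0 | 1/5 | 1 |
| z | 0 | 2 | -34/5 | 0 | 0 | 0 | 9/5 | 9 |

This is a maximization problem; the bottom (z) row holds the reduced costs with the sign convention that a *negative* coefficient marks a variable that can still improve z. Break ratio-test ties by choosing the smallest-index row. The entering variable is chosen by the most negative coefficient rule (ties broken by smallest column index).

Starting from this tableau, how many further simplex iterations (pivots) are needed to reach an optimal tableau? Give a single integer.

2

pivot: x3 in, s2 out → z = 115/9
pivot: s4 in, s1 out → z = 581/25
No improving column remains; optimal.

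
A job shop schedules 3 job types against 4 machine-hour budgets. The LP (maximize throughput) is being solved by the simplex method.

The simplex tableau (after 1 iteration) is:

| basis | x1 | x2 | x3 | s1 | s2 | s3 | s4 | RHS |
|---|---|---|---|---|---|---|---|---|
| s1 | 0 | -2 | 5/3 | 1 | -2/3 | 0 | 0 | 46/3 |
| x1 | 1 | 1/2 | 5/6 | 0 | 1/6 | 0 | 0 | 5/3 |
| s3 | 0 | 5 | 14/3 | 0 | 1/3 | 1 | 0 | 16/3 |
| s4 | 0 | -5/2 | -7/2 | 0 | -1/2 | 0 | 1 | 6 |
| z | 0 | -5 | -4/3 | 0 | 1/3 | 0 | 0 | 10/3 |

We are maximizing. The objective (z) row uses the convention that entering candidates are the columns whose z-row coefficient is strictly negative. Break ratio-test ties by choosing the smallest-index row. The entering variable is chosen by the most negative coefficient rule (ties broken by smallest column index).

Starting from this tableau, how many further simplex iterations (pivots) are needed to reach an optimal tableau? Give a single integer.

pivot: x2 in, s3 out → z = 26/3
No improving column remains; optimal.

1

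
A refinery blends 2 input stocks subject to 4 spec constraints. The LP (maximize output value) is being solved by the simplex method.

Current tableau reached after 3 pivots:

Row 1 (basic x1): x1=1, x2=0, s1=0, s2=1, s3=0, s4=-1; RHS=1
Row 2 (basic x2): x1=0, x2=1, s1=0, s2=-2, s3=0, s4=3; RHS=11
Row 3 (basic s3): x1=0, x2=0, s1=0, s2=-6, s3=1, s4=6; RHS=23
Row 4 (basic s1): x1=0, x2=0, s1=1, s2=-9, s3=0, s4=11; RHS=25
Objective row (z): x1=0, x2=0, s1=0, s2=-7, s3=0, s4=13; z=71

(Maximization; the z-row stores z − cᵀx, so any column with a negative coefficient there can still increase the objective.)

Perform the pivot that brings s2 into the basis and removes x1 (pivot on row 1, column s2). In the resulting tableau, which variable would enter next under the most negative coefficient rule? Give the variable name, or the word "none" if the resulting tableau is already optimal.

Pivot element 1. New z-row = old z-row − (-7)·(row 1/1).
Updated z-row coefficients: x1: 7, x2: 0, s1: 0, s2: 0, s3: 0, s4: 6.
No coefficient is strictly negative; the tableau after this pivot is optimal.

none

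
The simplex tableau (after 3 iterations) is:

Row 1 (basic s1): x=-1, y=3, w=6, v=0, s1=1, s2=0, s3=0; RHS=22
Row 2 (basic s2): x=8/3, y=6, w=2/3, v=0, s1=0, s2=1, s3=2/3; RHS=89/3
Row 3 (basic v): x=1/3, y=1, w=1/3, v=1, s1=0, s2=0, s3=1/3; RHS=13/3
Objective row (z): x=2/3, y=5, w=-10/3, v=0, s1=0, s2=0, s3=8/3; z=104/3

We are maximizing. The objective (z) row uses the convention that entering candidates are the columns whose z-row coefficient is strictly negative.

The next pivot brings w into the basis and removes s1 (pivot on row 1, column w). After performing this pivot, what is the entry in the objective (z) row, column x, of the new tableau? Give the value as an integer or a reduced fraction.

1/9

Pivot element is row 1, column w: 6.
Normalize row 1: new (row 1, x) = (-1)/6 = -1/6.
z-row ← z-row − (-10/3)·(new row 1): 2/3 − (-10/3)·(-1/6) = 1/9.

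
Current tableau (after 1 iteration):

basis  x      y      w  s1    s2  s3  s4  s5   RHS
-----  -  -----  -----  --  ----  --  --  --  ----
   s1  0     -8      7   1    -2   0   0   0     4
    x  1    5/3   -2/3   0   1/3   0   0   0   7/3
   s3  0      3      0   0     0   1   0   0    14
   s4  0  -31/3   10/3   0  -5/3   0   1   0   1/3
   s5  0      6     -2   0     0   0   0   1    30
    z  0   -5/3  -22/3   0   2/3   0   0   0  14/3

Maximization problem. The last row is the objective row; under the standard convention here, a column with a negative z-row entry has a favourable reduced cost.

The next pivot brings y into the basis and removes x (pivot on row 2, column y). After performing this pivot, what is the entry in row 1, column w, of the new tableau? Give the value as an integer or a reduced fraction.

Pivot element is row 2, column y: 5/3.
Normalize row 2: new (row 2, w) = (-2/3)/(5/3) = -2/5.
row 1 ← row 1 − (-8)·(new row 2): 7 − (-8)·(-2/5) = 19/5.

19/5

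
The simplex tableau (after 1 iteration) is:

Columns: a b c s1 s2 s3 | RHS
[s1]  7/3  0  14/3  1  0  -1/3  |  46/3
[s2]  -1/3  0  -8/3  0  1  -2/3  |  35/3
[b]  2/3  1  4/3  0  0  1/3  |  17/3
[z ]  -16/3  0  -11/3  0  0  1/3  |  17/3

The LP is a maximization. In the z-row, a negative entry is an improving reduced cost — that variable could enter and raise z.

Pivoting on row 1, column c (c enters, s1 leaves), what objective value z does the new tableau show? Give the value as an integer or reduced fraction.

Minimum ratio for c: (46/3)/(14/3) = 23/7.
z changes by −(z-row coeff of c)·ratio = −(-11/3)·(23/7) = 253/21.
New z = 17/3 + (253/21) = 124/7.

124/7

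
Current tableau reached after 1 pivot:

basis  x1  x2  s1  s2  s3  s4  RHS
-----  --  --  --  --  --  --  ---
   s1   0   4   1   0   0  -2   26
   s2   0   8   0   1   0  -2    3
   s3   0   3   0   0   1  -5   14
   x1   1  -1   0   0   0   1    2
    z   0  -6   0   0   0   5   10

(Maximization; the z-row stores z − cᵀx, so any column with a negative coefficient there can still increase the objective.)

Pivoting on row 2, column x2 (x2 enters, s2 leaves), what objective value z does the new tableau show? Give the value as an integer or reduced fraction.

49/4

Minimum ratio for x2: 3/8 = 3/8.
z changes by −(z-row coeff of x2)·ratio = −(-6)·(3/8) = 9/4.
New z = 10 + (9/4) = 49/4.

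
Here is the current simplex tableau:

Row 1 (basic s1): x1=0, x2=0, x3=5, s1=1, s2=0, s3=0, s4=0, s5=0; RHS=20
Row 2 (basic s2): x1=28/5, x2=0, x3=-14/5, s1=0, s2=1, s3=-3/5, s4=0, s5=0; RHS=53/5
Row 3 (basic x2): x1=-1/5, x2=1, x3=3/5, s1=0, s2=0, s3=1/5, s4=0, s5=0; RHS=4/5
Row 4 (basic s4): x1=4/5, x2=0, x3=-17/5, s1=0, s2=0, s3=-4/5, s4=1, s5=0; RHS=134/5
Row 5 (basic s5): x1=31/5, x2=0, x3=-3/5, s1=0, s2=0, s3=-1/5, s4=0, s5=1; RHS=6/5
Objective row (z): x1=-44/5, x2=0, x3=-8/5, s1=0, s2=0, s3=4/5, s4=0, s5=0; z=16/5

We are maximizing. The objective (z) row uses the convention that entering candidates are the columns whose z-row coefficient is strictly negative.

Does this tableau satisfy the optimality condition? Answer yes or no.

no

Column x1 has objective-row coefficient -44/5, which is negative; an improving pivot exists, so not yet optimal.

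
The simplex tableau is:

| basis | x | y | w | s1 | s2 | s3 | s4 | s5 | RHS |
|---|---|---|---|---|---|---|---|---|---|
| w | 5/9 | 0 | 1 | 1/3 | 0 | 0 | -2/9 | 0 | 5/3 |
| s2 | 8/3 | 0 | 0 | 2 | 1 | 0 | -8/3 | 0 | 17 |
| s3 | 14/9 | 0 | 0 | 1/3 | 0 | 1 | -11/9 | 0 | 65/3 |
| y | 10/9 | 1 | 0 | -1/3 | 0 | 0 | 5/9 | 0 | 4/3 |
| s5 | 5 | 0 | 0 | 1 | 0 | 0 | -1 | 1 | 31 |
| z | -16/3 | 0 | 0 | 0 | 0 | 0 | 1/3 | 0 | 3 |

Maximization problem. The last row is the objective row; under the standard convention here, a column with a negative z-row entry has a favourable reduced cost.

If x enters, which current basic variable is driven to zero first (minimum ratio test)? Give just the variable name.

y

Ratios: row 1 (w): (5/3)/(5/9) = 3; row 2 (s2): 17/(8/3) = 51/8; row 3 (s3): (65/3)/(14/9) = 195/14; row 4 (y): (4/3)/(10/9) = 6/5; row 5 (s5): 31/5 = 31/5.
Minimum ratio 6/5 is in the y row, so y leaves.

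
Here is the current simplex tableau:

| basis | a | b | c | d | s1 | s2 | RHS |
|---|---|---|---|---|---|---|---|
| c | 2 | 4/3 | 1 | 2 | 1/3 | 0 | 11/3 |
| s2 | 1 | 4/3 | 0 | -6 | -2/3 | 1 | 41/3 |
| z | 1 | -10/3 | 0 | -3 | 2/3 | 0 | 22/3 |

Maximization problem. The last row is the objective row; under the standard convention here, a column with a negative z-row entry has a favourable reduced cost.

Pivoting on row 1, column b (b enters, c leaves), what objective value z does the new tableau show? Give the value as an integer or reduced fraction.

Minimum ratio for b: (11/3)/(4/3) = 11/4.
z changes by −(z-row coeff of b)·ratio = −(-10/3)·(11/4) = 55/6.
New z = 22/3 + (55/6) = 33/2.

33/2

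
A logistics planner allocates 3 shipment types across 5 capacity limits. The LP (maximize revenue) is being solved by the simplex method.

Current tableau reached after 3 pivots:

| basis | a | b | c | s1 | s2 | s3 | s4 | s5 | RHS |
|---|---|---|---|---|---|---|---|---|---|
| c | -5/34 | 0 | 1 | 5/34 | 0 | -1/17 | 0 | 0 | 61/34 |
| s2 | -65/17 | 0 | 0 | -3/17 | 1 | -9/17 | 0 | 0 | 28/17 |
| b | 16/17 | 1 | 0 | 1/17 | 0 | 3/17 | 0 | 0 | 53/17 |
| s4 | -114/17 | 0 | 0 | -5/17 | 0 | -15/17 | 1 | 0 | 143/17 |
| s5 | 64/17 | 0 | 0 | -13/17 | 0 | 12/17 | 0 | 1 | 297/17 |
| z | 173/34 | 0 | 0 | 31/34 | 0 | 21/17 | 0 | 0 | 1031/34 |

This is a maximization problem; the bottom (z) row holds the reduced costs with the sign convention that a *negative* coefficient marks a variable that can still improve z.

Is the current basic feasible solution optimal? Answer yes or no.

yes

No objective-row coefficient is strictly negative, so no entering variable exists; the tableau is optimal.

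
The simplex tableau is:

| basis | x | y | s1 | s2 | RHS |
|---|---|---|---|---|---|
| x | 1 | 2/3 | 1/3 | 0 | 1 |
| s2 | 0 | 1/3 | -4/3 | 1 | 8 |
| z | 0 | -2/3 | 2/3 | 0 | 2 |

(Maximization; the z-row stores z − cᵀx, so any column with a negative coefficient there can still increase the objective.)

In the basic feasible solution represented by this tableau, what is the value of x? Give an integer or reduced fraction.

1

x is basic (row 1); its value is the RHS of that row: 1.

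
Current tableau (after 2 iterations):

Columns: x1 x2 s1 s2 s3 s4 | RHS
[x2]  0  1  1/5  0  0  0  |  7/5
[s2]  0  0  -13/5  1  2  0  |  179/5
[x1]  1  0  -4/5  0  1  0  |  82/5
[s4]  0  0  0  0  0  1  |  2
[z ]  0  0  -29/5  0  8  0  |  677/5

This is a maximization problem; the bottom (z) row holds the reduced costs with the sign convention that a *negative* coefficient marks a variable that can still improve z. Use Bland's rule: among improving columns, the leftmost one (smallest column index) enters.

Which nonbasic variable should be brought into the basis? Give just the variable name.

s1

Objective-row coefficients: x1: 0, x2: 0, s1: -29/5, s2: 0, s3: 8, s4: 0.
Improving columns: s1. Bland's rule picks the smallest column index → s1.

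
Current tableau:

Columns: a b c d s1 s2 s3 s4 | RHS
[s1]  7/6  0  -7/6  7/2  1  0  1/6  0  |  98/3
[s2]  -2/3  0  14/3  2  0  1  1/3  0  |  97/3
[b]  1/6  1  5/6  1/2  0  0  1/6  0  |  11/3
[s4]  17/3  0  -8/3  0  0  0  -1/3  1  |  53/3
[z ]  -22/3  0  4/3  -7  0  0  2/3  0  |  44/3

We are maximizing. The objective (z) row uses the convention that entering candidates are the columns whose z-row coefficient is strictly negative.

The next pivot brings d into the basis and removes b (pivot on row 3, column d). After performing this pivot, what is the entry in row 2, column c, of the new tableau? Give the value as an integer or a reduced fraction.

Pivot element is row 3, column d: 1/2.
Normalize row 3: new (row 3, c) = (5/6)/(1/2) = 5/3.
row 2 ← row 2 − 2·(new row 3): 14/3 − 2·(5/3) = 4/3.

4/3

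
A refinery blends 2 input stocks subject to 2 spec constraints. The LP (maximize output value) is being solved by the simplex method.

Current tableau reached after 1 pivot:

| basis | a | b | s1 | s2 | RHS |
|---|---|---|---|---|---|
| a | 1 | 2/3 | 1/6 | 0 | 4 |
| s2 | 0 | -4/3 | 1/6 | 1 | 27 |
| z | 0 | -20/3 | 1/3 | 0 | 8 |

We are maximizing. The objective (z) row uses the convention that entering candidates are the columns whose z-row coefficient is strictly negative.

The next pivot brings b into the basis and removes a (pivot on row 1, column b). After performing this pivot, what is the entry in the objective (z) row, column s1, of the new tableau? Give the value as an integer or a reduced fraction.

Pivot element is row 1, column b: 2/3.
Normalize row 1: new (row 1, s1) = (1/6)/(2/3) = 1/4.
z-row ← z-row − (-20/3)·(new row 1): 1/3 − (-20/3)·(1/4) = 2.

2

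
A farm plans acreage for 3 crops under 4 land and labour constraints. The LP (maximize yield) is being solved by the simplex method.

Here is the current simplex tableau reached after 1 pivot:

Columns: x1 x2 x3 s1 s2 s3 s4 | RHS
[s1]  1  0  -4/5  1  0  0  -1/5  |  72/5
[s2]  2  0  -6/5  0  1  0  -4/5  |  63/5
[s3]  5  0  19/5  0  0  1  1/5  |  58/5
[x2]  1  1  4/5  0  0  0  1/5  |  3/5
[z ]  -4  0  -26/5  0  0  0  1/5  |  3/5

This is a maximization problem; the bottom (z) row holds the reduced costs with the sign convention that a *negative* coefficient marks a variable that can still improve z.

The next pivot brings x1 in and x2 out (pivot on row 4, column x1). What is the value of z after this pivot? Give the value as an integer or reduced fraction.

3

Minimum ratio for x1: (3/5)/1 = 3/5.
z changes by −(z-row coeff of x1)·ratio = −(-4)·(3/5) = 12/5.
New z = 3/5 + (12/5) = 3.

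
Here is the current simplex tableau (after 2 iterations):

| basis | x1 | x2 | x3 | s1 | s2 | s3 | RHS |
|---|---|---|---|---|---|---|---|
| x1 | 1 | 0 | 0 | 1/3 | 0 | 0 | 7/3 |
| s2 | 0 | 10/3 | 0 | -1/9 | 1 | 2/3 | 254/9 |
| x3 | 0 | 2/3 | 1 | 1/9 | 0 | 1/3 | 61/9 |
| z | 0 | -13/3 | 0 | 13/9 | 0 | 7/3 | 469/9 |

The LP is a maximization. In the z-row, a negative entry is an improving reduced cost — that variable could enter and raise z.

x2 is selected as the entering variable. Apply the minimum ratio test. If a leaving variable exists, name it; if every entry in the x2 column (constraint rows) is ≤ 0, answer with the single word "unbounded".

s2

Ratios: row 1 (x1): entry 0 ≤ 0, skip; row 2 (s2): (254/9)/(10/3) = 127/15; row 3 (x3): (61/9)/(2/3) = 61/6.
Minimum ratio is in the s2 row, so s2 leaves.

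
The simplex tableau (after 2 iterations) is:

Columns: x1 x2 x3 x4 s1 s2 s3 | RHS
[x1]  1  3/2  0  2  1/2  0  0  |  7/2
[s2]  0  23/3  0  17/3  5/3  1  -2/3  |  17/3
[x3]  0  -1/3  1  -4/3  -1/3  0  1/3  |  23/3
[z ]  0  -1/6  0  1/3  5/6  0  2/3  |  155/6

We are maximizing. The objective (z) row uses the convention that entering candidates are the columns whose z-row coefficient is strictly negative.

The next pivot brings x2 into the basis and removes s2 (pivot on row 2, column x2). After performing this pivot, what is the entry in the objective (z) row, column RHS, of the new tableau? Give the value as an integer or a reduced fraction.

Pivot element is row 2, column x2: 23/3.
Normalize row 2: new (row 2, RHS) = (17/3)/(23/3) = 17/23.
z-row ← z-row − (-1/6)·(new row 2): 155/6 − (-1/6)·(17/23) = 597/23.

597/23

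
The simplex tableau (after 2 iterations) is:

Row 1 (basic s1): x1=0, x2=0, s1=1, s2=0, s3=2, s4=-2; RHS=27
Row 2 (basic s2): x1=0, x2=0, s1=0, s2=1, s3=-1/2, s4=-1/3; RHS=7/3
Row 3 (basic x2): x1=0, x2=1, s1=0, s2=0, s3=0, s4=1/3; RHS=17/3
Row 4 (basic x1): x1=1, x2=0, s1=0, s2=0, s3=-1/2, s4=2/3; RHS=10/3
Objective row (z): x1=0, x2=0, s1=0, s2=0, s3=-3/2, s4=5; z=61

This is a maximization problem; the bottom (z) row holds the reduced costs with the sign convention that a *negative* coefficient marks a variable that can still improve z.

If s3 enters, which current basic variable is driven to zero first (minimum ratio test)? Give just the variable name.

s1

Ratios: row 1 (s1): 27/2 = 27/2; row 2 (s2): entry -1/2 ≤ 0, skip; row 3 (x2): entry 0 ≤ 0, skip; row 4 (x1): entry -1/2 ≤ 0, skip.
Minimum ratio 27/2 is in the s1 row, so s1 leaves.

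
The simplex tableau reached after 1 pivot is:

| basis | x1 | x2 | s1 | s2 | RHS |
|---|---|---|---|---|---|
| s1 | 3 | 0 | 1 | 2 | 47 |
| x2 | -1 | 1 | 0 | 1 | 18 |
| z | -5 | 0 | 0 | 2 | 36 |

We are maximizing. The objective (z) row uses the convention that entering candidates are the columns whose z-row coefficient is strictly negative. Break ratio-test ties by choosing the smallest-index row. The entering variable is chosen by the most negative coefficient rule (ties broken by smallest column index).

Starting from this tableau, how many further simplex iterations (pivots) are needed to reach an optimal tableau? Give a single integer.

pivot: x1 in, s1 out → z = 343/3
No improving column remains; optimal.

1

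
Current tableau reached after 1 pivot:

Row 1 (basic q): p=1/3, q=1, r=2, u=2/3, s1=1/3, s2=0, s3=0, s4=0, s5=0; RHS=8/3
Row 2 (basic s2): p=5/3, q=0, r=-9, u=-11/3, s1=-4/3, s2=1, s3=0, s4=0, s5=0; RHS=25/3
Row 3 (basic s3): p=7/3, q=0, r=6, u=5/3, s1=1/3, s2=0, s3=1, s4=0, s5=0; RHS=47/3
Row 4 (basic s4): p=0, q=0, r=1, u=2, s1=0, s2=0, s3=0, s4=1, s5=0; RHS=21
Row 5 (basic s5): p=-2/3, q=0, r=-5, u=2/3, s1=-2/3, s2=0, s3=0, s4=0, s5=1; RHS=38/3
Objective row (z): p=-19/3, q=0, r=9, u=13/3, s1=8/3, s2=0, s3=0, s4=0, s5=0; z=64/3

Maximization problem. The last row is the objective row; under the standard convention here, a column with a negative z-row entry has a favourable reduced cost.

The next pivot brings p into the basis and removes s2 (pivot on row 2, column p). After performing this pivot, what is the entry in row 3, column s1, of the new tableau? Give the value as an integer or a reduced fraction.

Pivot element is row 2, column p: 5/3.
Normalize row 2: new (row 2, s1) = (-4/3)/(5/3) = -4/5.
row 3 ← row 3 − (7/3)·(new row 2): 1/3 − (7/3)·(-4/5) = 11/5.

11/5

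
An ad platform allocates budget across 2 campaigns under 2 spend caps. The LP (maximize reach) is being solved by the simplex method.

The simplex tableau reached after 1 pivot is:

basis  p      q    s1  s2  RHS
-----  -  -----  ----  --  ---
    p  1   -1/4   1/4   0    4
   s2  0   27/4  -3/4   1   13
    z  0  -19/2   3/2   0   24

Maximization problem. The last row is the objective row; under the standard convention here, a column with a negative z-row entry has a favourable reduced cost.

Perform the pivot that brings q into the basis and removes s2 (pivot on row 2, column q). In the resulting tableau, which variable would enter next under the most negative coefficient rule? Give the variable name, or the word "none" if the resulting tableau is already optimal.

Pivot element 27/4. New z-row = old z-row − (-19/2)·(row 2/(27/4)).
Updated z-row coefficients: p: 0, q: 0, s1: 4/9, s2: 38/27.
No coefficient is strictly negative; the tableau after this pivot is optimal.

none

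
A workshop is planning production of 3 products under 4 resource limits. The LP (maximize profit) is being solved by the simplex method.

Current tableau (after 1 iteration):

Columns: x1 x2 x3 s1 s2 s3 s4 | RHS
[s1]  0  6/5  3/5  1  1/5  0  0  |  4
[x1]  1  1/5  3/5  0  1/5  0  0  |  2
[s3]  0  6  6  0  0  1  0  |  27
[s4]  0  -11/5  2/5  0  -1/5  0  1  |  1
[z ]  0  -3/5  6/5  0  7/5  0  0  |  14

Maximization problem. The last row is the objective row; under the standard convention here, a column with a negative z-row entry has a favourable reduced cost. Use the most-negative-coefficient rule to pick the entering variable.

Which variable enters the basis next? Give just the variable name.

Objective-row coefficients: x1: 0, x2: -3/5, x3: 6/5, s1: 0, s2: 7/5, s3: 0, s4: 0.
The most negative is -3/5 in column x2, so x2 enters.

x2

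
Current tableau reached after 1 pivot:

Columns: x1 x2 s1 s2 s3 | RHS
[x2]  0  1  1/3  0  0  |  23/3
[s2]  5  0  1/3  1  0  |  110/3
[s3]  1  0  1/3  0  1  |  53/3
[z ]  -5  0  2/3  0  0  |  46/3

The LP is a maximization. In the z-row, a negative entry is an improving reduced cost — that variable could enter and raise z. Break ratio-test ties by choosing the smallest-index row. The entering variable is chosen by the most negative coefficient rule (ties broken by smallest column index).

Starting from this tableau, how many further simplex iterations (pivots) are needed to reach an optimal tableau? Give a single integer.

pivot: x1 in, s2 out → z = 52
No improving column remains; optimal.

1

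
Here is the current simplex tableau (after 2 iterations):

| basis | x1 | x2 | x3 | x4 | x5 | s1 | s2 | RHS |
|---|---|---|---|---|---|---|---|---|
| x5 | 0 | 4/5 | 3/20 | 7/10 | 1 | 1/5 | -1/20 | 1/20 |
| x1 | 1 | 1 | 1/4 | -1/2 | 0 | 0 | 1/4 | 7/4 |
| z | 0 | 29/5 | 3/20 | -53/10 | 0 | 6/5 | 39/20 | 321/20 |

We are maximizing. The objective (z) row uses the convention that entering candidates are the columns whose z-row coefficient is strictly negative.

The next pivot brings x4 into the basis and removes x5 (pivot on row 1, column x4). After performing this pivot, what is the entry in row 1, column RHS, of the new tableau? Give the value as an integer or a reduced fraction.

Pivot element is row 1, column x4: 7/10.
Normalize row 1: new (row 1, RHS) = (1/20)/(7/10) = 1/14.
Row 1 is the pivot row, so the entry is 1/14.

1/14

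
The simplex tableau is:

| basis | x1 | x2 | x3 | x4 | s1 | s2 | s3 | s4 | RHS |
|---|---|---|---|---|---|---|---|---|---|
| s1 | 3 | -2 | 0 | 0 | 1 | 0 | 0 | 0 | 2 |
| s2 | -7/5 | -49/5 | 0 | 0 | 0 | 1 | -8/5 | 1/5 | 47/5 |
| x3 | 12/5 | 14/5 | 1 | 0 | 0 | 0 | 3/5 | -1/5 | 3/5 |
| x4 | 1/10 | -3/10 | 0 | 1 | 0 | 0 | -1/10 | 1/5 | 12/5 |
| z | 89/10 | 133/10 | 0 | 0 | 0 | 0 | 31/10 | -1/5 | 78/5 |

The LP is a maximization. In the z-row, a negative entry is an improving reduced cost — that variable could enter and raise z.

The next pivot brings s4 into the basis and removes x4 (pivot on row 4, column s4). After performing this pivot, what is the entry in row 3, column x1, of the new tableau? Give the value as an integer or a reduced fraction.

5/2

Pivot element is row 4, column s4: 1/5.
Normalize row 4: new (row 4, x1) = (1/10)/(1/5) = 1/2.
row 3 ← row 3 − (-1/5)·(new row 4): 12/5 − (-1/5)·(1/2) = 5/2.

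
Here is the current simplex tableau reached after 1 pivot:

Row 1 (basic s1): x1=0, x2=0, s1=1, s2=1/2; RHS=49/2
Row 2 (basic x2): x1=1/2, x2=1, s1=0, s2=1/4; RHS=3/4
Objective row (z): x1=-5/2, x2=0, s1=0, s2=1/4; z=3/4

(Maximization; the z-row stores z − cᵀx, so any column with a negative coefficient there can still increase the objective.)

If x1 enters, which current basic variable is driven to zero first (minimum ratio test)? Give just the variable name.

Ratios: row 1 (s1): entry 0 ≤ 0, skip; row 2 (x2): (3/4)/(1/2) = 3/2.
Minimum ratio 3/2 is in the x2 row, so x2 leaves.

x2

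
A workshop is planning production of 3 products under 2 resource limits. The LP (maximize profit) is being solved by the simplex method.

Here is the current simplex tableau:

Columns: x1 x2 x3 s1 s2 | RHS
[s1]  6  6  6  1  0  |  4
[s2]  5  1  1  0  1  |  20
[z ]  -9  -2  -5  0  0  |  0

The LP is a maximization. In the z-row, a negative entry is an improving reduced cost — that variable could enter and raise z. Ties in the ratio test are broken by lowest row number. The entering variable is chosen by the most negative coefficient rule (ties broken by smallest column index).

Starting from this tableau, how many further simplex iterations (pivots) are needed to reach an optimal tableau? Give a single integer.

1

pivot: x1 in, s1 out → z = 6
No improving column remains; optimal.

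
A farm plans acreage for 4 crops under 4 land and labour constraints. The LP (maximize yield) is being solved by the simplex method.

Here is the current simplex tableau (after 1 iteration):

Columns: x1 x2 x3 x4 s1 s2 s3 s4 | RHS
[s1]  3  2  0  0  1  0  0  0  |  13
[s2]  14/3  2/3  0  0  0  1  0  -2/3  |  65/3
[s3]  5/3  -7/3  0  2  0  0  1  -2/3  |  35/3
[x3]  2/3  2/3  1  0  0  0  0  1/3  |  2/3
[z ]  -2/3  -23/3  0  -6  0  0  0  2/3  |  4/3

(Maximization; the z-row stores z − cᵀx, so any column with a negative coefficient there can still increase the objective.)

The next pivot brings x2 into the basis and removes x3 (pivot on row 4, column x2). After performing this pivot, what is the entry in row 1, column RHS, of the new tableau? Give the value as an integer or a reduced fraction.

11

Pivot element is row 4, column x2: 2/3.
Normalize row 4: new (row 4, RHS) = (2/3)/(2/3) = 1.
row 1 ← row 1 − 2·(new row 4): 13 − 2·1 = 11.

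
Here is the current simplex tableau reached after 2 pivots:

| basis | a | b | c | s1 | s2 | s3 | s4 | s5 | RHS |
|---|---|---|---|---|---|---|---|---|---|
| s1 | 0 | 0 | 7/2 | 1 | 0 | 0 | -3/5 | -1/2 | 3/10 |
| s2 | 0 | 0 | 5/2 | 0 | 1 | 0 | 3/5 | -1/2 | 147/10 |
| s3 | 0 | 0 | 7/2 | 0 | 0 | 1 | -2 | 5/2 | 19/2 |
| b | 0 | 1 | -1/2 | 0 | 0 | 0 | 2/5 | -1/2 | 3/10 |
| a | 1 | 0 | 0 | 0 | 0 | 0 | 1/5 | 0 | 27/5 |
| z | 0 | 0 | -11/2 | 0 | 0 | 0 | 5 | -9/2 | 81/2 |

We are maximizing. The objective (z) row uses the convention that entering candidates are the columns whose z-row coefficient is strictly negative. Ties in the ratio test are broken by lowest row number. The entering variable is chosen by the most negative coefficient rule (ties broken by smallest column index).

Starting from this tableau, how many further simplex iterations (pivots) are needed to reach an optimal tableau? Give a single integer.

3

pivot: c in, s1 out → z = 1434/35
pivot: s5 in, s3 out → z = 6004/105
pivot: s1 in, c out → z = 288/5
No improving column remains; optimal.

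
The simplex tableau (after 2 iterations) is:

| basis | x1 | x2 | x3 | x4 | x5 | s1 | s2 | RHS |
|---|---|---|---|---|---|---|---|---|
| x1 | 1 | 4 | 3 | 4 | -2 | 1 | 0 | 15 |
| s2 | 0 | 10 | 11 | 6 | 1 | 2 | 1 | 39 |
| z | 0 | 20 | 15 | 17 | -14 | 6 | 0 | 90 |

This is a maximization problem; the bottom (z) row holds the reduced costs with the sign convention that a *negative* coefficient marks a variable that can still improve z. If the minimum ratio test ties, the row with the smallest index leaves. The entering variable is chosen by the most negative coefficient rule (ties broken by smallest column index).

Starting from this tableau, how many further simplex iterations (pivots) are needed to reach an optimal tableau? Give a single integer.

pivot: x5 in, s2 out → z = 636
No improving column remains; optimal.

1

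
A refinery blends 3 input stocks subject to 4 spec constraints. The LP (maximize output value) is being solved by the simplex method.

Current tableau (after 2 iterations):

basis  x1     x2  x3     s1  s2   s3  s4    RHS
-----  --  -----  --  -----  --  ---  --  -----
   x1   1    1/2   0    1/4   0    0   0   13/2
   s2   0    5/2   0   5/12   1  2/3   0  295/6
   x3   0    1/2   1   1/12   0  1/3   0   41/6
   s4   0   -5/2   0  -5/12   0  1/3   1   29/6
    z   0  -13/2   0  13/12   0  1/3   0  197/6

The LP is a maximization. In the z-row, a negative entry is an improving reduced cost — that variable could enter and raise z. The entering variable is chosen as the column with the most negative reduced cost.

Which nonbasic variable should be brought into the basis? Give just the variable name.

x2

Objective-row coefficients: x1: 0, x2: -13/2, x3: 0, s1: 13/12, s2: 0, s3: 1/3, s4: 0.
The most negative is -13/2 in column x2, so x2 enters.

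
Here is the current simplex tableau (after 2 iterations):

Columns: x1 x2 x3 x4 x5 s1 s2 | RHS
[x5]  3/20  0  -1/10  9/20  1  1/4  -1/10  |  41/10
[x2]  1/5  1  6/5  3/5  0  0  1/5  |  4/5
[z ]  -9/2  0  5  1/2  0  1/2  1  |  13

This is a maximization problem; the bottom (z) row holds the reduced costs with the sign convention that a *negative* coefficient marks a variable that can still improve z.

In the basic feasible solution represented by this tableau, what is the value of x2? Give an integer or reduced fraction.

x2 is basic (row 2); its value is the RHS of that row: 4/5.

4/5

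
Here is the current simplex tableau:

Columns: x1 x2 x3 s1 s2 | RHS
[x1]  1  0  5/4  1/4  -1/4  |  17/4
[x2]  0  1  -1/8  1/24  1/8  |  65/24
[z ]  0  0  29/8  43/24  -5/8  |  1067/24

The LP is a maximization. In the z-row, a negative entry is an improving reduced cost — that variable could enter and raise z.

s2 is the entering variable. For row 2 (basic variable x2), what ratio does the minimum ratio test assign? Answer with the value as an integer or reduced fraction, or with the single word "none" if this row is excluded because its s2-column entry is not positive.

Ratio = RHS / (s2 entry) = (65/24) / (1/8) = 65/3.

65/3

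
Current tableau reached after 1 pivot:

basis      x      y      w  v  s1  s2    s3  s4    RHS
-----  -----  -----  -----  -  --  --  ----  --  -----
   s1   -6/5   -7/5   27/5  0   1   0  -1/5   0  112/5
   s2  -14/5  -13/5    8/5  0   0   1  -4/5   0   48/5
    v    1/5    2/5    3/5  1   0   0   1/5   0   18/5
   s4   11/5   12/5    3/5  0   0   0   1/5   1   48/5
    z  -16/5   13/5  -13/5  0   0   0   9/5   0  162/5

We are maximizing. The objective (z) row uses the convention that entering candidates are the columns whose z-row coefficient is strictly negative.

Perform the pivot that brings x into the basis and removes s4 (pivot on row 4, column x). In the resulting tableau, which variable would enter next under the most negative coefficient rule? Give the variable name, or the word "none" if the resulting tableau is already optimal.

w

Pivot element 11/5. New z-row = old z-row − (-16/5)·(row 4/(11/5)).
Updated z-row coefficients: x: 0, y: 67/11, w: -19/11, v: 0, s1: 0, s2: 0, s3: 23/11, s4: 16/11.
The most negative is -19/11 in column w, so w would enter next.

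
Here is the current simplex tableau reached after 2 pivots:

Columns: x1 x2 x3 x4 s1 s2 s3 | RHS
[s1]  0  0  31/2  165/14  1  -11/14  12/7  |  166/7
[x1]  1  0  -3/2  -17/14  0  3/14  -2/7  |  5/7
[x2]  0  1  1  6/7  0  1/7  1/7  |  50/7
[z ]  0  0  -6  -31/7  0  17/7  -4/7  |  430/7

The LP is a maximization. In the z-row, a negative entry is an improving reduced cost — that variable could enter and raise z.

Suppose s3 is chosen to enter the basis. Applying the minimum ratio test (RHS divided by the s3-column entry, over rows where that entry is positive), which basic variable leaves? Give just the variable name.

s1

Ratios: row 1 (s1): (166/7)/(12/7) = 83/6; row 2 (x1): entry -2/7 ≤ 0, skip; row 3 (x2): (50/7)/(1/7) = 50.
Minimum ratio 83/6 is in the s1 row, so s1 leaves.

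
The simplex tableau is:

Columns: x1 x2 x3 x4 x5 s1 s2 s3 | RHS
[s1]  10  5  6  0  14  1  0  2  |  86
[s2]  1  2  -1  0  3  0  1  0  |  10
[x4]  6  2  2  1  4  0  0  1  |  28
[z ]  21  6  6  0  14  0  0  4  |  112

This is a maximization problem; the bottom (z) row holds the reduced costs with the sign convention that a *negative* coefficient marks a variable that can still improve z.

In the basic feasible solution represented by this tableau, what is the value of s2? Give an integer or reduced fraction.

s2 is basic (row 2); its value is the RHS of that row: 10.

10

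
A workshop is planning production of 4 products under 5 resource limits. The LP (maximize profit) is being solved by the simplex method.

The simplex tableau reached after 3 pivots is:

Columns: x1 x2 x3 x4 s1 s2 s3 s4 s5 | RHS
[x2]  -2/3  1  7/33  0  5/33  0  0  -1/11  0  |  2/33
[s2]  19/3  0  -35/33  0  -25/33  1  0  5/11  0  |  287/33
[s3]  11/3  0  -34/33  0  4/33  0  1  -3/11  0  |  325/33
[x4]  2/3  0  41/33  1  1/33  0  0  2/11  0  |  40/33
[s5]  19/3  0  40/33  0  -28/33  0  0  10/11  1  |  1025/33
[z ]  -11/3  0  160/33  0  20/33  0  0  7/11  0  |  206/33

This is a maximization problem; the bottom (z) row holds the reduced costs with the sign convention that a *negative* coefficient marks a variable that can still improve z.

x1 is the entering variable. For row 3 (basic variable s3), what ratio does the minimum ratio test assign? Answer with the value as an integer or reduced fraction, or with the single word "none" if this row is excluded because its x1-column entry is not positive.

325/121

Ratio = RHS / (x1 entry) = (325/33) / (11/3) = 325/121.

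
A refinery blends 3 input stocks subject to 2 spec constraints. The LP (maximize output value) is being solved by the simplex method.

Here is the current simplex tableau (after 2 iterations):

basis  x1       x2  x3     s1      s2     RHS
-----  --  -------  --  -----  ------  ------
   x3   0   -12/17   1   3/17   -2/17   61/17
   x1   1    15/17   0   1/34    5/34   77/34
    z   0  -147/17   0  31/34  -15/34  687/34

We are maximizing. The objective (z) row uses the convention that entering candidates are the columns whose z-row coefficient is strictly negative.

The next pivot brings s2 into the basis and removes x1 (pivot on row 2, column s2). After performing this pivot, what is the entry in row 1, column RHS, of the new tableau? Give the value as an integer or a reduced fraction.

Pivot element is row 2, column s2: 5/34.
Normalize row 2: new (row 2, RHS) = (77/34)/(5/34) = 77/5.
row 1 ← row 1 − (-2/17)·(new row 2): 61/17 − (-2/17)·(77/5) = 27/5.

27/5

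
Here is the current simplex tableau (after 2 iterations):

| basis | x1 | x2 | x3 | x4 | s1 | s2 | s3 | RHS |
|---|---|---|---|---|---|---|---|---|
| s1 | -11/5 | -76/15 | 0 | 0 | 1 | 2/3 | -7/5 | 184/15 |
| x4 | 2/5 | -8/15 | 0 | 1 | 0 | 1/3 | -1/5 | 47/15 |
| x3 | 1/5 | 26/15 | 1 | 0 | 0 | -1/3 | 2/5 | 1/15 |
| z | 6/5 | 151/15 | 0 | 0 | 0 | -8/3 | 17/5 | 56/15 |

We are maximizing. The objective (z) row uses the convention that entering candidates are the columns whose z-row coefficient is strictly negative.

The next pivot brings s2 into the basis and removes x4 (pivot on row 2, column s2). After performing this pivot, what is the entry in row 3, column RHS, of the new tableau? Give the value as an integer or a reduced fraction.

Pivot element is row 2, column s2: 1/3.
Normalize row 2: new (row 2, RHS) = (47/15)/(1/3) = 47/5.
row 3 ← row 3 − (-1/3)·(new row 2): 1/15 − (-1/3)·(47/5) = 16/5.

16/5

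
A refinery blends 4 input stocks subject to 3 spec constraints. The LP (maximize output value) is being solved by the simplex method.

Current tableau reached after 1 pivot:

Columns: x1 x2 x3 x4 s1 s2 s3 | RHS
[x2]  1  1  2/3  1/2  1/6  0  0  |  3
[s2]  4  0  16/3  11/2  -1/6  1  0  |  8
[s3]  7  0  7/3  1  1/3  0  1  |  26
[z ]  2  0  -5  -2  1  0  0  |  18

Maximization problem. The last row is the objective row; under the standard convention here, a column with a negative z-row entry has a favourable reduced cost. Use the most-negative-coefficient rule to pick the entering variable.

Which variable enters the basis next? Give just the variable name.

Objective-row coefficients: x1: 2, x2: 0, x3: -5, x4: -2, s1: 1, s2: 0, s3: 0.
The most negative is -5 in column x3, so x3 enters.

x3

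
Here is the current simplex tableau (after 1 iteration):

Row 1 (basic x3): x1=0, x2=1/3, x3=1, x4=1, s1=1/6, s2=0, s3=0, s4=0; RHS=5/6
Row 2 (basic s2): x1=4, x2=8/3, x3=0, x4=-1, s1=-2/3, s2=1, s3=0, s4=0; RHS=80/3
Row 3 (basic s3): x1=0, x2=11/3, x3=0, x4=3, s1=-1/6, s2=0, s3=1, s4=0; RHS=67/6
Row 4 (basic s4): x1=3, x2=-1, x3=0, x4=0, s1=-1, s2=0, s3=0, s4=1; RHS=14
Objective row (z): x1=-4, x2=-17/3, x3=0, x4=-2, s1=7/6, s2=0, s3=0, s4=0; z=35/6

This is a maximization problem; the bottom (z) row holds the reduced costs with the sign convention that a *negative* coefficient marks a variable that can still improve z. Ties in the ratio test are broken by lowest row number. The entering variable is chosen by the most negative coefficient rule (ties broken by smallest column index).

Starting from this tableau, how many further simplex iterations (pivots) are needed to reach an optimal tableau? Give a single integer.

pivot: x2 in, x3 out → z = 20
pivot: x1 in, s2 out → z = 40
No improving column remains; optimal.

2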